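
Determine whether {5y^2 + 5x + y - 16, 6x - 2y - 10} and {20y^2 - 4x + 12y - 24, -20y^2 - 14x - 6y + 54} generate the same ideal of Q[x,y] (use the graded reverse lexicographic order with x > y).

Since reduced Gröbner bases are canonical representatives of ideals under a given ordering, it suffices to compute and compare them.
Buchberger on the first generating set:
f_1 = 5y^2 + 5x + y - 16, LT = y^2.
f_2 = 6x - 2y - 10, LT = x.

The S-polynomials (S(f_1,f_2)) all reduce to 0 modulo the current basis, so we have a Gröbner basis.
Inter-reduce: drop elements whose leading term is divisible by another's, tail-reduce, and make monic.
Reduced Gröbner basis: {y^2 + 8/15y - 23/15, x - 1/3y - 5/3}.

Buchberger on the second generating set:
h_1 = 20y^2 - 4x + 12y - 24, LT = y^2.
h_2 = -20y^2 - 14x - 6y + 54, LT = y^2.

S(h_1,h_2): lcm = y^2. S = -9/10x + 3/10y + 3/2.
  leading term x: no divisor's leading term divides it; move -9/10x to the remainder.
  leading term y: no divisor's leading term divides it; move 3/10y to the remainder.
  leading term 1: no divisor's leading term divides it; move 3/2 to the remainder.
  remainder -9/10x + 3/10y + 3/2 ≠ 0; add k_3 = -9/10x + 3/10y + 3/2 to the basis.

The other S-polynomials (S(h_1,k_3), S(h_2,k_3)) all reduce to 0 modulo the current basis, so we have a Gröbner basis.
Inter-reduce: drop elements whose leading term is divisible by another's, tail-reduce, and make monic.
Reduced Gröbner basis: {y^2 + 8/15y - 23/15, x - 1/3y - 5/3}.

Same reduced basis, so the two generating sets span the same ideal.

Yes, the ideals are equal.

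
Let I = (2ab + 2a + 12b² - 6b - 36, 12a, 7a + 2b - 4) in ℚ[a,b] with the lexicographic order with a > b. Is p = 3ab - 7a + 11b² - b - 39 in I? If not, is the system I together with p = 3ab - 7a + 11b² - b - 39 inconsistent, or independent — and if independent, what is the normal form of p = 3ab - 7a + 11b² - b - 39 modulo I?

Adjoining 3ab - 7a + 11b² - b - 39 makes the ideal the whole ring: the system is inconsistent.

First compute the reduced Gröbner basis of I by Buchberger's algorithm.
f_1 = 2ab + 2a + 12b² - 6b - 36, LT = ab.
f_2 = 12a, LT = a.
f_3 = 7a + 2b - 4, LT = a.

S(f_1,f_2): lcm = ab. S = a + 6b² - 3b - 18.
  leading term a: subtract (1/12)·f_2 from a + 6b² - 3b - 18 → 6b² - 3b - 18
  leading term b²: no divisor's leading term divides it; move 6b² to the remainder.
  leading term b: no divisor's leading term divides it; move -3b to the remainder.
  leading term 1: no divisor's leading term divides it; move -18 to the remainder.
  remainder 6b² - 3b - 18 ≠ 0; add h_4 = 6b² - 3b - 18 to the basis.

S(f_1,f_3): lcm = ab. S = a + 40/7b² - 17/7b - 18.
  leading term a: subtract (1/12)·f_2 from a + 40/7b² - 17/7b - 18 → 40/7b² - 17/7b - 18
  leading term b²: subtract (20/21)·h_4 from 40/7b² - 17/7b - 18 → 3/7b - 6/7
  leading term b: no divisor's leading term divides it; move 3/7b to the remainder.
  leading term 1: no divisor's leading term divides it; move -6/7 to the remainder.
  remainder 3/7b - 6/7 ≠ 0; add h_5 = 3/7b - 6/7 to the basis.

The other S-polynomials (S(f_2,f_3), S(f_1,h_4), S(f_2,h_4), S(f_3,h_4), S(f_1,h_5), S(f_2,h_5), S(f_3,h_5), S(h_4,h_5)) all reduce to 0 modulo the current basis, so we have a Gröbner basis.
Inter-reduce: drop elements whose leading term is divisible by another's, tail-reduce, and make monic.
Reduced Gröbner basis: {a, b - 2}.
Label its elements g_1 = a, g_2 = b - 2.

Reduce p = 3ab - 7a + 11b² - b - 39 modulo G:
  leading term ab: subtract (3b)·g_1 from 3ab - 7a + 11b² - b - 39 → -7a + 11b² - b - 39
  leading term a: subtract (-7)·g_1 from -7a + 11b² - b - 39 → 11b² - b - 39
  leading term b²: subtract (11b)·g_2 from 11b² - b - 39 → 21b - 39
  leading term b: subtract (21)·g_2 from 21b - 39 → 3
  leading term 1: no divisor's leading term divides it; move 3 to the remainder.
  normal form = 3.
The normal form is nonzero, so p ∉ I. Since p minus its normal form lies in I, I + (p) = I + (r) where r = 3; decide whether this ideal is the whole ring.
Here r = 3 is a nonzero constant, hence a unit: 1 ∈ I + (p), the Gröbner basis of I + (p) is {1}, and the enlarged system has no common solution — adjoining p is inconsistent.

The remainder on division by a Gröbner basis is unique — it is the normal form.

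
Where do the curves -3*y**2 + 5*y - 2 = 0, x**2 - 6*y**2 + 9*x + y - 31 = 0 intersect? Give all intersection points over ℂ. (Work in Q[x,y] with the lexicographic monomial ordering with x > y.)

Compute a lex Gröbner basis by Buchberger's algorithm.
f_1 = -3*y**2 + 5*y - 2, LT = y**2.
f_2 = x**2 + 9*x - 6*y**2 + y - 31, LT = x**2.

The S-polynomials (S(f_1,f_2)) all reduce to 0 modulo the current basis, so we have a Gröbner basis.
Inter-reduce: drop elements whose leading term is divisible by another's, tail-reduce, and make monic.
Reduced Gröbner basis: {x**2 + 9*x - 9*y - 27, y**2 - 5/3*y + 2/3}.

A lex Gröbner basis eliminates variables successively. Here y**2 - 5/3*y + 2/3 depends only on y, with roots {2/3, 1}; lifting each root through the earlier basis elements recovers the full solutions.
  y = 2/3: the earlier basis element becomes x**2 + 9*x - 33 = 0, giving x = -9/2 + sqrt(213)/2, -sqrt(213)/2 - 9/2 — points (-9/2 + sqrt(213)/2, 2/3), (-sqrt(213)/2 - 9/2, 2/3).
  y = 1: the earlier basis element becomes x**2 + 9*x - 36 = 0, giving x = -12, 3 — points (-12, 1), (3, 1).
Check: every point annihilates each of the original generators.

{(-9/2 + sqrt(213)/2, 2/3), (-sqrt(213)/2 - 9/2, 2/3), (-12, 1), (3, 1)}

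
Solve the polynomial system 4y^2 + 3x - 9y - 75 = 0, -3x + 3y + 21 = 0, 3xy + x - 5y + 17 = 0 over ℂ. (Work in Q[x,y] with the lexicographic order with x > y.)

{(4, -3)}

Compute a lex Gröbner basis by Buchberger's algorithm.
f_1 = 3x + 4y^2 - 9y - 75, LT = x.
f_2 = -3x + 3y + 21, LT = x.
f_3 = 3xy + x - 5y + 17, LT = xy.

S(f_1,f_2): lcm = x. S = 4/3y^2 - 2y - 18.
  leading term y^2: no divisor's leading term divides it; move 4/3y^2 to the remainder.
  leading term y: no divisor's leading term divides it; move -2y to the remainder.
  leading term 1: no divisor's leading term divides it; move -18 to the remainder.
  remainder 4/3y^2 - 2y - 18 ≠ 0; add h_4 = 4/3y^2 - 2y - 18 to the basis.

S(f_1,f_3): lcm = xy. S = -1/3x + 4/3y^3 - 3y^2 - 70/3y - 17/3.
  leading term x: subtract (-1/9)·f_1 from -1/3x + 4/3y^3 - 3y^2 - 70/3y - 17/3 → 4/3y^3 - 23/9y^2 - 73/3y - 14
  leading term y^3: subtract (y)·h_4 from 4/3y^3 - 23/9y^2 - 73/3y - 14 → -5/9y^2 - 19/3y - 14
  leading term y^2: subtract (-5/12)·h_4 from -5/9y^2 - 19/3y - 14 → -43/6y - 43/2
  leading term y: no divisor's leading term divides it; move -43/6y to the remainder.
  leading term 1: no divisor's leading term divides it; move -43/2 to the remainder.
  remainder -43/6y - 43/2 ≠ 0; add h_5 = -43/6y - 43/2 to the basis.

The other S-polynomials (S(f_2,f_3), S(f_1,h_4), S(f_2,h_4), S(f_3,h_4), S(f_1,h_5), S(f_2,h_5), S(f_3,h_5), S(h_4,h_5)) all reduce to 0 modulo the current basis, so we have a Gröbner basis.
Inter-reduce: drop elements whose leading term is divisible by another's, tail-reduce, and make monic.
Reduced Gröbner basis: {x - 4, y + 3}.

Since the basis is lex-ordered, y + 3 is univariate in y. Its roots are {-3}. Back-substituting each root into the other basis elements fixes the other coordinates.
  y = -3: the earlier basis element becomes x - 4 = 0, giving x = 4 — point (4, -3).
Each listed point satisfies every original equation (direct substitution).
Zero-dimensionality of the ideal guarantees finitely many solutions over ℂ.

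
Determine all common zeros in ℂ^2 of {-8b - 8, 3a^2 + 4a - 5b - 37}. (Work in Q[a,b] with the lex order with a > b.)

Compute a lex Gröbner basis by Buchberger's algorithm.
f_1 = -8b - 8, LT = b.
f_2 = 3a^2 + 4a - 5b - 37, LT = a^2.

The S-polynomials (S(f_1,f_2)) all reduce to 0 modulo the current basis, so we have a Gröbner basis.
Inter-reduce: drop elements whose leading term is divisible by another's, tail-reduce, and make monic.
Reduced Gröbner basis: {a^2 + 4/3a - 32/3, b + 1}.

A lex Gröbner basis eliminates variables successively. Here b + 1 depends only on b, with roots {-1}; lifting each root through the earlier basis elements recovers the full solutions.
  b = -1: the earlier basis element becomes a^2 + 4/3a - 32/3 = 0, giving a = -4, 8/3 — points (-4, -1), (8/3, -1).

{(-4, -1), (8/3, -1)}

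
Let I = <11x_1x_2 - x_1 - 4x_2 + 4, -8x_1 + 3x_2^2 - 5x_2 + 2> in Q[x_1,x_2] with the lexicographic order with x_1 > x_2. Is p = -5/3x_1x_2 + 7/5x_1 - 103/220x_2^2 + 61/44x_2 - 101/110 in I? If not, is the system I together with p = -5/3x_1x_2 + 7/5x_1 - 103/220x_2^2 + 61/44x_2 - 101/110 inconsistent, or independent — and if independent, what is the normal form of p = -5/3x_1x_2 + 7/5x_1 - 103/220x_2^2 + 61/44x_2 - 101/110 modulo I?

-5/3x_1x_2 + 7/5x_1 - 103/220x_2^2 + 61/44x_2 - 101/110 lies in I (it reduces to 0).

First compute the reduced Gröbner basis of I by Buchberger's algorithm.
f_1 = 11x_1x_2 - x_1 - 4x_2 + 4, LT = x_1x_2.
f_2 = -8x_1 + 3x_2^2 - 5x_2 + 2, LT = x_1.

S(f_1,f_2): lcm = x_1x_2. S = -1/11x_1 + 3/8x_2^3 - 5/8x_2^2 - 5/44x_2 + 4/11.
  leading term x_1: subtract (1/88)·f_2 from -1/11x_1 + 3/8x_2^3 - 5/8x_2^2 - 5/44x_2 + 4/11 → 3/8x_2^3 - 29/44x_2^2 - 5/88x_2 + 15/44
  leading term x_2^3: no divisor's leading term divides it; move 3/8x_2^3 to the remainder.
  leading term x_2^2: no divisor's leading term divides it; move -29/44x_2^2 to the remainder.
  leading term x_2: no divisor's leading term divides it; move -5/88x_2 to the remainder.
  leading term 1: no divisor's leading term divides it; move 15/44 to the remainder.
  remainder 3/8x_2^3 - 29/44x_2^2 - 5/88x_2 + 15/44 ≠ 0; add h_3 = 3/8x_2^3 - 29/44x_2^2 - 5/88x_2 + 15/44 to the basis.

S(f_1,h_3): lcm = x_1x_2^3. S = 5/3x_1x_2^2 + 5/33x_1x_2 - 10/11x_1 - 4/11x_2^3 + 4/11x_2^2.
  leading term x_1x_2^2: subtract (5/33x_2)·f_1 from 5/3x_1x_2^2 + 5/33x_1x_2 - 10/11x_1 - 4/11x_2^3 + 4/11x_2^2 → 10/33x_1x_2 - 10/11x_1 - 4/11x_2^3 + 32/33x_2^2 - 20/33x_2
  leading term x_1x_2: subtract (10/363)·f_1 from 10/33x_1x_2 - 10/11x_1 - 4/11x_2^3 + 32/33x_2^2 - 20/33x_2 → -320/363x_1 - 4/11x_2^3 + 32/33x_2^2 - 60/121x_2 - 40/363
  leading term x_1: subtract (40/363)·f_2 from -320/363x_1 - 4/11x_2^3 + 32/33x_2^2 - 60/121x_2 - 40/363 → -4/11x_2^3 + 232/363x_2^2 + 20/363x_2 - 40/121
  leading term x_2^3: subtract (-32/33)·h_3 from -4/11x_2^3 + 232/363x_2^2 + 20/363x_2 - 40/121 → 0
  remainder 0.

S(f_2,h_3): leading monomials are coprime, so the S-polynomial reduces to 0 (Buchberger's first criterion).
Every S-polynomial of the final basis reduces to 0, so we have a Gröbner basis.
Inter-reduce: drop elements whose leading term is divisible by another's, tail-reduce, and make monic.
Reduced Gröbner basis: {x_1 - 3/8x_2^2 + 5/8x_2 - 1/4, x_2^3 - 58/33x_2^2 - 5/33x_2 + 10/11}.
Label its elements g_1 = x_1 - 3/8x_2^2 + 5/8x_2 - 1/4, g_2 = x_2^3 - 58/33x_2^2 - 5/33x_2 + 10/11.

Reduce p = -5/3x_1x_2 + 7/5x_1 - 103/220x_2^2 + 61/44x_2 - 101/110 modulo G:
  leading term x_1x_2: subtract (-5/3x_2)·g_1 from -5/3x_1x_2 + 7/5x_1 - 103/220x_2^2 + 61/44x_2 - 101/110 → 7/5x_1 - 5/8x_2^3 + 757/1320x_2^2 + 32/33x_2 - 101/110
  leading term x_1: subtract (7/5)·g_1 from 7/5x_1 - 5/8x_2^3 + 757/1320x_2^2 + 32/33x_2 - 101/110 → -5/8x_2^3 + 145/132x_2^2 + 25/264x_2 - 25/44
  leading term x_2^3: subtract (-5/8)·g_2 from -5/8x_2^3 + 145/132x_2^2 + 25/264x_2 - 25/44 → 0
  normal form = 0.
Since the normal form is 0, p ∈ I.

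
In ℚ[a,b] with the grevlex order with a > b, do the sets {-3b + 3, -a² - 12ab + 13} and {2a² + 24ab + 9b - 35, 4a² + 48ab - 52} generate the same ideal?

Yes, the ideals are equal.

Since reduced Gröbner bases are canonical representatives of ideals under a given ordering, it suffices to compute and compare them.
Buchberger on the first generating set:
f_1 = -3b + 3, LT = b.
f_2 = -a² - 12ab + 13, LT = a².

The S-polynomials (S(f_1,f_2)) all reduce to 0 modulo the current basis, so we have a Gröbner basis.
Inter-reduce: drop elements whose leading term is divisible by another's, tail-reduce, and make monic.
Reduced Gröbner basis: {a² + 12a - 13, b - 1}.

Buchberger on the second generating set:
h_1 = 2a² + 24ab + 9b - 35, LT = a².
h_2 = 4a² + 48ab - 52, LT = a².

S(h_1,h_2): lcm = a². S = 9/2b - 9/2.
  reduce S modulo (h_1, h_2):
  remainder 9/2b - 9/2 ≠ 0; add k_3 = 9/2b - 9/2 to the basis.

The other S-polynomials (S(h_1,k_3), S(h_2,k_3)) all reduce to 0 modulo the current basis, so we have a Gröbner basis.
Inter-reduce: drop elements whose leading term is divisible by another's, tail-reduce, and make monic.
Reduced Gröbner basis: {a² + 12a - 13, b - 1}.

Same reduced basis, so the two generating sets span the same ideal.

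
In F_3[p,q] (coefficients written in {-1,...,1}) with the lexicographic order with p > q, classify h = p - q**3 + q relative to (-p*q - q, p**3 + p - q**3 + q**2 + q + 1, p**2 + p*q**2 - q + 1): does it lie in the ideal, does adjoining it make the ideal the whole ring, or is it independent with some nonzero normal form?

Adjoining p - q**3 + q makes the ideal the whole ring: the system is inconsistent.

First compute the reduced Gröbner basis of I by Buchberger's algorithm.
f_1 = -p*q - q, LT = p*q.
f_2 = p**3 + p - q**3 + q**2 + q + 1, LT = p**3.
f_3 = p**2 + p*q**2 - q + 1, LT = p**2.

S(f_1,f_2): lcm = p**3*q. S = p**2*q - p*q + q**4 - q**3 - q**2 - q.
  leading term p**2*q: subtract (-p)·f_1 from p**2*q - p*q + q**4 - q**3 - q**2 - q → p*q + q**4 - q**3 - q**2 - q
  leading term p*q: subtract (-1)·f_1 from p*q + q**4 - q**3 - q**2 - q → q**4 - q**3 - q**2 + q
  leading term q**4: no divisor's leading term divides it; move q**4 to the remainder.
  leading term q**3: no divisor's leading term divides it; move -q**3 to the remainder.
  leading term q**2: no divisor's leading term divides it; move -q**2 to the remainder.
  leading term q: no divisor's leading term divides it; move q to the remainder.
  remainder q**4 - q**3 - q**2 + q ≠ 0; add k_4 = q**4 - q**3 - q**2 + q to the basis.

S(f_1,f_3): lcm = p**2*q. S = -p*q**3 + p*q + q**2 - q.
  leading term p*q**3: subtract (q**2)·f_1 from -p*q**3 + p*q + q**2 - q → p*q + q**3 + q**2 - q
  leading term p*q: subtract (-1)·f_1 from p*q + q**3 + q**2 - q → q**3 + q**2 + q
  leading term q**3: no divisor's leading term divides it; move q**3 to the remainder.
  leading term q**2: no divisor's leading term divides it; move q**2 to the remainder.
  leading term q: no divisor's leading term divides it; move q to the remainder.
  remainder q**3 + q**2 + q ≠ 0; add k_5 = q**3 + q**2 + q to the basis.

S(f_2,f_3): lcm = p**3. S = -p**2*q**2 + p*q - q**3 + q**2 + q + 1.
  leading term p**2*q**2: subtract (p*q)·f_1 from -p**2*q**2 + p*q - q**3 + q**2 + q + 1 → p*q**2 + p*q - q**3 + q**2 + q + 1
  leading term p*q**2: subtract (-q)·f_1 from p*q**2 + p*q - q**3 + q**2 + q + 1 → p*q - q**3 + q + 1
  leading term p*q: subtract (-1)·f_1 from p*q - q**3 + q + 1 → -q**3 + 1
  leading term q**3: subtract (-1)·k_5 from -q**3 + 1 → q**2 + q + 1
  leading term q**2: no divisor's leading term divides it; move q**2 to the remainder.
  leading term q: no divisor's leading term divides it; move q to the remainder.
  leading term 1: no divisor's leading term divides it; move 1 to the remainder.
  remainder q**2 + q + 1 ≠ 0; add k_6 = q**2 + q + 1 to the basis.

S(f_1,k_6): lcm = p*q**2. S = -p*q - p + q**2.
  leading term p*q: subtract (1)·f_1 from -p*q - p + q**2 → -p + q**2 + q
  leading term p: no divisor's leading term divides it; move -p to the remainder.
  leading term q**2: subtract (1)·k_6 from q**2 + q → -1
  leading term 1: no divisor's leading term divides it; move -1 to the remainder.
  remainder -p - 1 ≠ 0; add k_7 = -p - 1 to the basis.

The other S-polynomials (S(f_1,k_4), S(f_2,k_4), S(f_3,k_4), S(f_1,k_5), S(f_2,k_5), S(f_3,k_5), S(k_4,k_5), S(f_2,k_6), S(f_3,k_6), S(k_4,k_6), S(k_5,k_6), S(f_1,k_7), S(f_2,k_7), S(f_3,k_7), S(k_4,k_7), S(k_5,k_7), S(k_6,k_7)) all reduce to 0 modulo the current basis, so we have a Gröbner basis.
Inter-reduce: drop elements whose leading term is divisible by another's, tail-reduce, and make monic.
Reduced Gröbner basis: {p + 1, q**2 + q + 1}.
Label its elements g_1 = p + 1, g_2 = q**2 + q + 1.

Reduce h = p - q**3 + q modulo G:
  leading term p: subtract (1)·g_1 from p - q**3 + q → -q**3 + q - 1
  leading term q**3: subtract (-q)·g_2 from -q**3 + q - 1 → q**2 - q - 1
  leading term q**2: subtract (1)·g_2 from q**2 - q - 1 → q + 1
  leading term q: no divisor's leading term divides it; move q to the remainder.
  leading term 1: no divisor's leading term divides it; move 1 to the remainder.
  normal form = q + 1.
The normal form is nonzero, so h ∉ I. Since h minus its normal form lies in I, I + (h) = I + (r) where r = q + 1; decide whether this ideal is the whole ring.
Run Buchberger on G together with r (pairs among the g_i already reduce to 0 since G is a Gröbner basis):
g_1 = p + 1, LT = p.
g_2 = q**2 + q + 1, LT = q**2.
r = q + 1, LT = q.

S(g_2,r): lcm = q**2. S = 1.
  leading term 1: no divisor's leading term divides it; move 1 to the remainder.
  remainder 1 ≠ 0; add m_4 = 1 to the basis.

The other S-polynomials (S(g_1,g_2), S(g_1,r), S(g_1,m_4), S(g_2,m_4), S(r,m_4)) all reduce to 0 modulo the current basis, so we have a Gröbner basis.
Inter-reduce: drop elements whose leading term is divisible by another's, tail-reduce, and make monic.
Reduced Gröbner basis: {1}.
The reduced Gröbner basis of I + (h) is {1}: the ideal is the whole ring, so the enlarged system has no common solution — adjoining h is inconsistent.

Ideal membership is decidable via reduction modulo a Gröbner basis.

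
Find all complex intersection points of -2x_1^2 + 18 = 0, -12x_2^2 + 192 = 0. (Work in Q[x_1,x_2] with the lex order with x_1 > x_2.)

{(-3, -4), (3, -4), (-3, 4), (3, 4)}

Compute a lex Gröbner basis by Buchberger's algorithm.
f_1 = -2x_1^2 + 18, LT = x_1^2.
f_2 = -12x_2^2 + 192, LT = x_2^2.

The S-polynomials (S(f_1,f_2)) all reduce to 0 modulo the current basis, so we have a Gröbner basis.
Inter-reduce: drop elements whose leading term is divisible by another's, tail-reduce, and make monic.
Reduced Gröbner basis: {x_1^2 - 9, x_2^2 - 16}.

The lex basis is triangular: the last element involves only x_2. Solving x_2^2 - 16 = 0 gives x_2 ∈ {-4, 4}; substituting each value into the earlier elements determines the remaining variables.
  x_2 = -4: the earlier basis element becomes x_1^2 - 9 = 0, giving x_1 = -3, 3 — points (-3, -4), (3, -4).
  x_2 = 4: the earlier basis element becomes x_1^2 - 9 = 0, giving x_1 = -3, 3 — points (-3, 4), (3, 4).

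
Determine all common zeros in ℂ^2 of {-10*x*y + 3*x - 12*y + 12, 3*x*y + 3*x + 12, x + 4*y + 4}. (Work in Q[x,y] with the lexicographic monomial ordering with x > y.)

Compute a lex Gröbner basis by Buchberger's algorithm.
f_1 = -10*x*y + 3*x - 12*y + 12, LT = x*y.
f_2 = 3*x*y + 3*x + 12, LT = x*y.
f_3 = x + 4*y + 4, LT = x.

S(f_1,f_2): lcm = x*y. S = -13/10*x + 6/5*y - 26/5.
  reduce S modulo (f_1, f_2, f_3):
  remainder 32/5*y ≠ 0; add h_4 = 32/5*y to the basis.

The other S-polynomials (S(f_1,f_3), S(f_2,f_3), S(f_1,h_4), S(f_2,h_4), S(f_3,h_4)) all reduce to 0 modulo the current basis, so we have a Gröbner basis.
Inter-reduce: drop elements whose leading term is divisible by another's, tail-reduce, and make monic.
Reduced Gröbner basis: {x + 4, y}.

From the last basis element, y = 0, so y takes values in {0}. Each choice, substituted upward through the basis, yields the corresponding point(s) of the solution set.
  y = 0: the earlier basis element becomes x + 4 = 0, giving x = -4 — point (-4, 0).

{(-4, 0)}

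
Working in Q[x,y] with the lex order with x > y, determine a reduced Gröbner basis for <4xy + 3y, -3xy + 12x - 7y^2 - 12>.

f_1 = 4xy + 3y, LT = xy.
f_2 = -3xy + 12x - 7y^2 - 12, LT = xy.

S(f_1,f_2): lcm = xy. S = 4x - 7/3y^2 + 3/4y - 4.
  leading term x: no divisor's leading term divides it; move 4x to the remainder.
  leading term y^2: no divisor's leading term divides it; move -7/3y^2 to the remainder.
  leading term y: no divisor's leading term divides it; move 3/4y to the remainder.
  leading term 1: no divisor's leading term divides it; move -4 to the remainder.
  remainder 4x - 7/3y^2 + 3/4y - 4 ≠ 0; add g_3 = 4x - 7/3y^2 + 3/4y - 4 to the basis.

S(f_1,g_3): lcm = xy. S = 7/12y^3 - 3/16y^2 + 7/4y.
  leading term y^3: no divisor's leading term divides it; move 7/12y^3 to the remainder.
  leading term y^2: no divisor's leading term divides it; move -3/16y^2 to the remainder.
  leading term y: no divisor's leading term divides it; move 7/4y to the remainder.
  remainder 7/12y^3 - 3/16y^2 + 7/4y ≠ 0; add g_4 = 7/12y^3 - 3/16y^2 + 7/4y to the basis.

The other S-polynomials (S(f_2,g_3), S(f_1,g_4), S(f_2,g_4), S(g_3,g_4)) all reduce to 0 modulo the current basis, so we have a Gröbner basis.
Inter-reduce: drop elements whose leading term is divisible by another's, tail-reduce, and make monic.

G = {x - 7/12y^2 + 3/16y - 1, y^3 - 9/28y^2 + 3y}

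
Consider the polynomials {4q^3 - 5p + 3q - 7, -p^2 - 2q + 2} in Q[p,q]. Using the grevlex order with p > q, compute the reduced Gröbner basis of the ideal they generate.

G = {q^3 - 5/4p + 3/4q - 7/4, p^2 + 2q - 2}

f_1 = 4q^3 - 5p + 3q - 7, LT = q^3.
f_2 = -p^2 - 2q + 2, LT = p^2.

The S-polynomials (S(f_1,f_2)) all reduce to 0 modulo the current basis, so we have a Gröbner basis.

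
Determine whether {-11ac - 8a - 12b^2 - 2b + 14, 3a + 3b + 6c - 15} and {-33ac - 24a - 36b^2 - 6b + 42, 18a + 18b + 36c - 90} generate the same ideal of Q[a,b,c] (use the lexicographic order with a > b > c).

For a fixed monomial order, each ideal has a unique reduced Gröbner basis; comparing bases decides equality.
Buchberger on the first generating set:
f_1 = -11ac - 8a - 12b^2 - 2b + 14, LT = ac.
f_2 = 3a + 3b + 6c - 15, LT = a.

S(f_1,f_2): lcm = ac. S = 8/11a + 12/11b^2 - bc + 2/11b - 2c^2 + 5c - 14/11.
  leading term a: subtract (8/33)·f_2 from 8/11a + 12/11b^2 - bc + 2/11b - 2c^2 + 5c - 14/11 → 12/11b^2 - bc - 6/11b - 2c^2 + 39/11c + 26/11
  leading term b^2: no divisor's leading term divides it; move 12/11b^2 to the remainder.
  leading term bc: no divisor's leading term divides it; move -bc to the remainder.
  leading term b: no divisor's leading term divides it; move -6/11b to the remainder.
  leading term c^2: no divisor's leading term divides it; move -2c^2 to the remainder.
  leading term c: no divisor's leading term divides it; move 39/11c to the remainder.
  leading term 1: no divisor's leading term divides it; move 26/11 to the remainder.
  remainder 12/11b^2 - bc - 6/11b - 2c^2 + 39/11c + 26/11 ≠ 0; add g_3 = 12/11b^2 - bc - 6/11b - 2c^2 + 39/11c + 26/11 to the basis.

The other S-polynomials (S(f_1,g_3), S(f_2,g_3)) all reduce to 0 modulo the current basis, so we have a Gröbner basis.
Inter-reduce: drop elements whose leading term is divisible by another's, tail-reduce, and make monic.
Reduced Gröbner basis: {a + b + 2c - 5, b^2 - 11/12bc - 1/2b - 11/6c^2 + 13/4c + 13/6}.

Buchberger on the second generating set:
h_1 = -33ac - 24a - 36b^2 - 6b + 42, LT = ac.
h_2 = 18a + 18b + 36c - 90, LT = a.

S(h_1,h_2): lcm = ac. S = 8/11a + 12/11b^2 - bc + 2/11b - 2c^2 + 5c - 14/11.
  leading term a: subtract (4/99)·h_2 from 8/11a + 12/11b^2 - bc + 2/11b - 2c^2 + 5c - 14/11 → 12/11b^2 - bc - 6/11b - 2c^2 + 39/11c + 26/11
  leading term b^2: no divisor's leading term divides it; move 12/11b^2 to the remainder.
  leading term bc: no divisor's leading term divides it; move -bc to the remainder.
  leading term b: no divisor's leading term divides it; move -6/11b to the remainder.
  leading term c^2: no divisor's leading term divides it; move -2c^2 to the remainder.
  leading term c: no divisor's leading term divides it; move 39/11c to the remainder.
  leading term 1: no divisor's leading term divides it; move 26/11 to the remainder.
  remainder 12/11b^2 - bc - 6/11b - 2c^2 + 39/11c + 26/11 ≠ 0; add k_3 = 12/11b^2 - bc - 6/11b - 2c^2 + 39/11c + 26/11 to the basis.

The other S-polynomials (S(h_1,k_3), S(h_2,k_3)) all reduce to 0 modulo the current basis, so we have a Gröbner basis.
Inter-reduce: drop elements whose leading term is divisible by another's, tail-reduce, and make monic.
Reduced Gröbner basis: {a + b + 2c - 5, b^2 - 11/12bc - 1/2b - 11/6c^2 + 13/4c + 13/6}.

The two bases agree; hence the ideals are identical.

Yes, the ideals are equal.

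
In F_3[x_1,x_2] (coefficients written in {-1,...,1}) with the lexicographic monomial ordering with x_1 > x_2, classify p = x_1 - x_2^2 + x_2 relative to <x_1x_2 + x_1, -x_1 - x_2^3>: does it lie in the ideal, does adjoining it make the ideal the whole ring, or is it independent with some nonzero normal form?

x_1 - x_2^2 + x_2 is independent of I; its normal form modulo I is -x_2^3 - x_2^2 + x_2.

First compute the reduced Gröbner basis of I by Buchberger's algorithm.
f_1 = x_1x_2 + x_1, LT = x_1x_2.
f_2 = -x_1 - x_2^3, LT = x_1.

S(f_1,f_2): lcm = x_1x_2. S = x_1 - x_2^4.
  leading term x_1: subtract (-1)·f_2 from x_1 - x_2^4 → -x_2^4 - x_2^3
  leading term x_2^4: no divisor's leading term divides it; move -x_2^4 to the remainder.
  leading term x_2^3: no divisor's leading term divides it; move -x_2^3 to the remainder.
  remainder -x_2^4 - x_2^3 ≠ 0; add h_3 = -x_2^4 - x_2^3 to the basis.

S(f_1,h_3): lcm = x_1x_2^4. S = 0.
  remainder 0.

S(f_2,h_3): leading monomials are coprime, so the S-polynomial reduces to 0 (Buchberger's first criterion).
Every S-polynomial of the final basis reduces to 0, so we have a Gröbner basis.
Inter-reduce: drop elements whose leading term is divisible by another's, tail-reduce, and make monic.
Reduced Gröbner basis: {x_1 + x_2^3, x_2^4 + x_2^3}.
Label its elements g_1 = x_1 + x_2^3, g_2 = x_2^4 + x_2^3.

Reduce p = x_1 - x_2^2 + x_2 modulo G:
  leading term x_1: subtract (1)·g_1 from x_1 - x_2^2 + x_2 → -x_2^3 - x_2^2 + x_2
  leading term x_2^3: no divisor's leading term divides it; move -x_2^3 to the remainder.
  leading term x_2^2: no divisor's leading term divides it; move -x_2^2 to the remainder.
  leading term x_2: no divisor's leading term divides it; move x_2 to the remainder.
  normal form = -x_2^3 - x_2^2 + x_2.
The normal form is nonzero, so p ∉ I. Since p minus its normal form lies in I, I + (p) = I + (r) where r = -x_2^3 - x_2^2 + x_2; decide whether this ideal is the whole ring.
Run Buchberger on G together with r (pairs among the g_i already reduce to 0 since G is a Gröbner basis):
g_1 = x_1 + x_2^3, LT = x_1.
g_2 = x_2^4 + x_2^3, LT = x_2^4.
r = -x_2^3 - x_2^2 + x_2, LT = x_2^3.

S(g_1,g_2): leading monomials are coprime, so the S-polynomial reduces to 0 (Buchberger's first criterion).
S(g_1,r): leading monomials are coprime, so the S-polynomial reduces to 0 (Buchberger's first criterion).
S(g_2,r): lcm = x_2^4. S = x_2^2.
  leading term x_2^2: no divisor's leading term divides it; move x_2^2 to the remainder.
  remainder x_2^2 ≠ 0; add m_4 = x_2^2 to the basis.

S(g_1,m_4): leading monomials are coprime, so the S-polynomial reduces to 0 (Buchberger's first criterion).
S(g_2,m_4): lcm = x_2^4. S = x_2^3.
  leading term x_2^3: subtract (-1)·r from x_2^3 → -x_2^2 + x_2
  leading term x_2^2: subtract (-1)·m_4 from -x_2^2 + x_2 → x_2
  leading term x_2: no divisor's leading term divides it; move x_2 to the remainder.
  remainder x_2 ≠ 0; add m_5 = x_2 to the basis.

S(r,m_4): lcm = x_2^3. S = x_2^2 - x_2.
  leading term x_2^2: subtract (1)·m_4 from x_2^2 - x_2 → -x_2
  leading term x_2: subtract (-1)·m_5 from -x_2 → 0
  remainder 0.

S(g_1,m_5): leading monomials are coprime, so the S-polynomial reduces to 0 (Buchberger's first criterion).
S(g_2,m_5): lcm = x_2^4. S = x_2^3.
  leading term x_2^3: subtract (-1)·r from x_2^3 → -x_2^2 + x_2
  leading term x_2^2: subtract (-1)·m_4 from -x_2^2 + x_2 → x_2
  leading term x_2: subtract (1)·m_5 from x_2 → 0
  remainder 0.

S(r,m_5): lcm = x_2^3. S = x_2^2 - x_2.
  leading term x_2^2: subtract (1)·m_4 from x_2^2 - x_2 → -x_2
  leading term x_2: subtract (-1)·m_5 from -x_2 → 0
  remainder 0.

S(m_4,m_5): lcm = x_2^2. S = 0.
  remainder 0.

Every S-polynomial of the final basis reduces to 0, so we have a Gröbner basis.
Inter-reduce: drop elements whose leading term is divisible by another's, tail-reduce, and make monic.
Reduced Gröbner basis: {x_1, x_2}.
The reduced Gröbner basis of I + (p) is {x_1, x_2} ≠ {1}, a proper ideal, so the enlarged system stays consistent: p is independent of I, with normal form -x_2^3 - x_2^2 + x_2.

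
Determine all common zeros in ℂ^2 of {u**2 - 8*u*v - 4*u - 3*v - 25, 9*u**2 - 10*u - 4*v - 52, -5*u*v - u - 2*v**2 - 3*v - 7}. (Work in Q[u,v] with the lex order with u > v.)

Compute a lex Gröbner basis by Buchberger's algorithm.
f_1 = u**2 - 8*u*v - 4*u - 3*v - 25, LT = u**2.
f_2 = 9*u**2 - 10*u - 4*v - 52, LT = u**2.
f_3 = -5*u*v - u - 2*v**2 - 3*v - 7, LT = u*v.

S(f_1,f_2): lcm = u**2. S = -8*u*v - 26/9*u - 23/9*v - 173/9.
  reduce S modulo (f_1, f_2, f_3):
  remainder -58/45*u + 16/5*v**2 + 101/45*v - 361/45 ≠ 0; add h_4 = -58/45*u + 16/5*v**2 + 101/45*v - 361/45 to the basis.

S(f_1,f_3): lcm = u**2*v. S = -1/5*u**2 - 42/5*u*v**2 - 23/5*u*v - 7/5*u - 3*v**2 - 25*v.
  reduce S modulo (f_1, f_2, f_3, h_4):
  remainder 84/25*v**3 + 457/725*v**2 - 9704/725*v + 6811/725 ≠ 0; add h_5 = 84/25*v**3 + 457/725*v**2 - 9704/725*v + 6811/725 to the basis.

S(f_2,f_3): lcm = u**2*v. S = -1/5*u**2 - 2/5*u*v**2 - 77/45*u*v - 7/5*u - 4/9*v**2 - 52/9*v.
  reduce S modulo (f_1, f_2, f_3, h_4, h_5):
  remainder -1705/609*v**2 - 3622/609*v + 761/87 ≠ 0; add h_6 = -1705/609*v**2 - 3622/609*v + 761/87 to the basis.

S(f_1,h_4): lcm = u**2. S = 72/29*u*v**2 - 363/58*u*v - 593/58*u - 3*v - 25.
  reduce S modulo (f_1, f_2, f_3, h_4, h_5, h_6):
  remainder 7501/341*v - 7501/341 ≠ 0; add h_7 = 7501/341*v - 7501/341 to the basis.

The other S-polynomials (S(f_2,h_4), S(f_3,h_4), S(f_1,h_5), S(f_2,h_5), S(f_3,h_5), S(h_4,h_5), S(f_1,h_6), S(f_2,h_6), S(f_3,h_6), S(h_4,h_6), S(h_5,h_6), S(f_1,h_7), S(f_2,h_7), S(f_3,h_7), S(h_4,h_7), S(h_5,h_7), S(h_6,h_7)) all reduce to 0 modulo the current basis, so we have a Gröbner basis.
Inter-reduce: drop elements whose leading term is divisible by another's, tail-reduce, and make monic.
Reduced Gröbner basis: {u + 2, v - 1}.

Elimination: the polynomial v - 1 lies in the elimination ideal for v, so v ∈ {1}. For each such v, the remaining basis elements (now univariate) give the rest of the solution.
  v = 1: the earlier basis element becomes u + 2 = 0, giving u = -2 — point (-2, 1).

{(-2, 1)}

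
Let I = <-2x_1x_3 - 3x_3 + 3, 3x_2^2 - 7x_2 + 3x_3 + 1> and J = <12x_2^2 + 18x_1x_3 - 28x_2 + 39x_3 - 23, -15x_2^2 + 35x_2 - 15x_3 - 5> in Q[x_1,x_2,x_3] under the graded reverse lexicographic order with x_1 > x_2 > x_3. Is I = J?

Yes, the ideals are equal.

For a fixed monomial order, each ideal has a unique reduced Gröbner basis; comparing bases decides equality.
Buchberger on the first generating set:
f_1 = -2x_1x_3 - 3x_3 + 3, LT = x_1x_3.
f_2 = 3x_2^2 - 7x_2 + 3x_3 + 1, LT = x_2^2.

The S-polynomials (S(f_1,f_2)) all reduce to 0 modulo the current basis, so we have a Gröbner basis.
Inter-reduce: drop elements whose leading term is divisible by another's, tail-reduce, and make monic.
Reduced Gröbner basis: {x_2^2 - 7/3x_2 + x_3 + 1/3, x_1x_3 + 3/2x_3 - 3/2}.

Buchberger on the second generating set:
h_1 = 12x_2^2 + 18x_1x_3 - 28x_2 + 39x_3 - 23, LT = x_2^2.
h_2 = -15x_2^2 + 35x_2 - 15x_3 - 5, LT = x_2^2.

S(h_1,h_2): lcm = x_2^2. S = 3/2x_1x_3 + 9/4x_3 - 9/4.
  reduce S modulo (h_1, h_2):
  remainder 3/2x_1x_3 + 9/4x_3 - 9/4 ≠ 0; add k_3 = 3/2x_1x_3 + 9/4x_3 - 9/4 to the basis.

The other S-polynomials (S(h_1,k_3), S(h_2,k_3)) all reduce to 0 modulo the current basis, so we have a Gröbner basis.
Inter-reduce: drop elements whose leading term is divisible by another's, tail-reduce, and make monic.
Reduced Gröbner basis: {x_2^2 - 7/3x_2 + x_3 + 1/3, x_1x_3 + 3/2x_3 - 3/2}.

Same reduced basis, so the two generating sets span the same ideal.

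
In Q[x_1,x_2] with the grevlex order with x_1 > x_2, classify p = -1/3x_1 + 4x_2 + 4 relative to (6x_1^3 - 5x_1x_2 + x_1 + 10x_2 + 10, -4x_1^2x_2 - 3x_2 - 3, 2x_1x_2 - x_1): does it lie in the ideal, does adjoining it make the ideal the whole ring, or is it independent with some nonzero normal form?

-1/3x_1 + 4x_2 + 4 lies in I (it reduces to 0).

First compute the reduced Gröbner basis of I by Buchberger's algorithm.
f_1 = 6x_1^3 - 5x_1x_2 + x_1 + 10x_2 + 10, LT = x_1^3.
f_2 = -4x_1^2x_2 - 3x_2 - 3, LT = x_1^2x_2.
f_3 = 2x_1x_2 - x_1, LT = x_1x_2.

S(f_1,f_2): lcm = x_1^3x_2. S = -5/6x_1x_2^2 - 7/12x_1x_2 + 5/3x_2^2 - 3/4x_1 + 5/3x_2.
  leading term x_1x_2^2: subtract (-5/12x_2)·f_3 from -5/6x_1x_2^2 - 7/12x_1x_2 + 5/3x_2^2 - 3/4x_1 + 5/3x_2 → -x_1x_2 + 5/3x_2^2 - 3/4x_1 + 5/3x_2
  leading term x_1x_2: subtract (-1/2)·f_3 from -x_1x_2 + 5/3x_2^2 - 3/4x_1 + 5/3x_2 → 5/3x_2^2 - 5/4x_1 + 5/3x_2
  leading term x_2^2: no divisor's leading term divides it; move 5/3x_2^2 to the remainder.
  leading term x_1: no divisor's leading term divides it; move -5/4x_1 to the remainder.
  leading term x_2: no divisor's leading term divides it; move 5/3x_2 to the remainder.
  remainder 5/3x_2^2 - 5/4x_1 + 5/3x_2 ≠ 0; add h_4 = 5/3x_2^2 - 5/4x_1 + 5/3x_2 to the basis.

S(f_1,f_3): lcm = x_1^3x_2. S = 1/2x_1^3 - 5/6x_1x_2^2 + 1/6x_1x_2 + 5/3x_2^2 + 5/3x_2.
  leading term x_1^3: subtract (1/12)·f_1 from 1/2x_1^3 - 5/6x_1x_2^2 + 1/6x_1x_2 + 5/3x_2^2 + 5/3x_2 → -5/6x_1x_2^2 + 7/12x_1x_2 + 5/3x_2^2 - 1/12x_1 + 5/6x_2 - 5/6
  leading term x_1x_2^2: subtract (-5/12x_2)·f_3 from -5/6x_1x_2^2 + 7/12x_1x_2 + 5/3x_2^2 - 1/12x_1 + 5/6x_2 - 5/6 → 1/6x_1x_2 + 5/3x_2^2 - 1/12x_1 + 5/6x_2 - 5/6
  leading term x_1x_2: subtract (1/12)·f_3 from 1/6x_1x_2 + 5/3x_2^2 - 1/12x_1 + 5/6x_2 - 5/6 → 5/3x_2^2 + 5/6x_2 - 5/6
  leading term x_2^2: subtract (1)·h_4 from 5/3x_2^2 + 5/6x_2 - 5/6 → 5/4x_1 - 5/6x_2 - 5/6
  leading term x_1: no divisor's leading term divides it; move 5/4x_1 to the remainder.
  leading term x_2: no divisor's leading term divides it; move -5/6x_2 to the remainder.
  leading term 1: no divisor's leading term divides it; move -5/6 to the remainder.
  remainder 5/4x_1 - 5/6x_2 - 5/6 ≠ 0; add h_5 = 5/4x_1 - 5/6x_2 - 5/6 to the basis.

S(f_2,f_3): lcm = x_1^2x_2. S = 1/2x_1^2 + 3/4x_2 + 3/4.
  leading term x_1^2: subtract (2/5x_1)·h_5 from 1/2x_1^2 + 3/4x_2 + 3/4 → 1/3x_1x_2 + 1/3x_1 + 3/4x_2 + 3/4
  leading term x_1x_2: subtract (1/6)·f_3 from 1/3x_1x_2 + 1/3x_1 + 3/4x_2 + 3/4 → 1/2x_1 + 3/4x_2 + 3/4
  leading term x_1: subtract (2/5)·h_5 from 1/2x_1 + 3/4x_2 + 3/4 → 13/12x_2 + 13/12
  leading term x_2: no divisor's leading term divides it; move 13/12x_2 to the remainder.
  leading term 1: no divisor's leading term divides it; move 13/12 to the remainder.
  remainder 13/12x_2 + 13/12 ≠ 0; add h_6 = 13/12x_2 + 13/12 to the basis.

The other S-polynomials (S(f_1,h_4), S(f_2,h_4), S(f_3,h_4), S(f_1,h_5), S(f_2,h_5), S(f_3,h_5), S(h_4,h_5), S(f_1,h_6), S(f_2,h_6), S(f_3,h_6), S(h_4,h_6), S(h_5,h_6)) all reduce to 0 modulo the current basis, so we have a Gröbner basis.
Inter-reduce: drop elements whose leading term is divisible by another's, tail-reduce, and make monic.
Reduced Gröbner basis: {x_1, x_2 + 1}.
Label its elements g_1 = x_1, g_2 = x_2 + 1.

Reduce p = -1/3x_1 + 4x_2 + 4 modulo G:
  leading term x_1: subtract (-1/3)·g_1 from -1/3x_1 + 4x_2 + 4 → 4x_2 + 4
  leading term x_2: subtract (4)·g_2 from 4x_2 + 4 → 0
  normal form = 0.
Since the normal form is 0, p ∈ I.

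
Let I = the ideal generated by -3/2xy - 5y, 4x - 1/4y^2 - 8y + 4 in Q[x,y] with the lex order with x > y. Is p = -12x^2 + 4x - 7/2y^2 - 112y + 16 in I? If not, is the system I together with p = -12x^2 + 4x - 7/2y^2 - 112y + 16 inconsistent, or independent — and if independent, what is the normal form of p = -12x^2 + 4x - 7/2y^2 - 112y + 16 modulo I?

-12x^2 + 4x - 7/2y^2 - 112y + 16 lies in I (it reduces to 0).

First compute the reduced Gröbner basis of I by Buchberger's algorithm.
f_1 = -3/2xy - 5y, LT = xy.
f_2 = 4x - 1/4y^2 - 8y + 4, LT = x.

S(f_1,f_2): lcm = xy. S = 1/16y^3 + 2y^2 + 7/3y.
  reduce S modulo (f_1, f_2):
  remainder 1/16y^3 + 2y^2 + 7/3y ≠ 0; add h_3 = 1/16y^3 + 2y^2 + 7/3y to the basis.

The other S-polynomials (S(f_1,h_3), S(f_2,h_3)) all reduce to 0 modulo the current basis, so we have a Gröbner basis.
Inter-reduce: drop elements whose leading term is divisible by another's, tail-reduce, and make monic.
Reduced Gröbner basis: {x - 1/16y^2 - 2y + 1, y^3 + 32y^2 + 112/3y}.
Label its elements g_1 = x - 1/16y^2 - 2y + 1, g_2 = y^3 + 32y^2 + 112/3y.

Reduce p = -12x^2 + 4x - 7/2y^2 - 112y + 16 modulo G:
  leading term x^2: subtract (-12x)·g_1 from -12x^2 + 4x - 7/2y^2 - 112y + 16 → -3/4xy^2 - 24xy + 16x - 7/2y^2 - 112y + 16
  leading term xy^2: subtract (-3/4y^2)·g_1 from -3/4xy^2 - 24xy + 16x - 7/2y^2 - 112y + 16 → -24xy + 16x - 3/64y^4 - 3/2y^3 - 11/4y^2 - 112y + 16
  leading term xy: subtract (-24y)·g_1 from -24xy + 16x - 3/64y^4 - 3/2y^3 - 11/4y^2 - 112y + 16 → 16x - 3/64y^4 - 3y^3 - 203/4y^2 - 88y + 16
  leading term x: subtract (16)·g_1 from 16x - 3/64y^4 - 3y^3 - 203/4y^2 - 88y + 16 → -3/64y^4 - 3y^3 - 199/4y^2 - 56y
  leading term y^4: subtract (-3/64y)·g_2 from -3/64y^4 - 3y^3 - 199/4y^2 - 56y → -3/2y^3 - 48y^2 - 56y
  leading term y^3: subtract (-3/2)·g_2 from -3/2y^3 - 48y^2 - 56y → 0
  normal form = 0.
Since the normal form is 0, p ∈ I.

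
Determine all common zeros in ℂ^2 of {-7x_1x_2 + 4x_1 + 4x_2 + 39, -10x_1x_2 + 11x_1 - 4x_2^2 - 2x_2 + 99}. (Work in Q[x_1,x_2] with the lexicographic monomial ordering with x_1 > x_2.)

{(3, 3), (-1161/259 + 17*sqrt(3413)/259, -61/28 - sqrt(3413)/28), (-1161/259 - 17*sqrt(3413)/259, -61/28 + sqrt(3413)/28)}

Compute a lex Gröbner basis by Buchberger's algorithm.
f_1 = -7x_1x_2 + 4x_1 + 4x_2 + 39, LT = x_1x_2.
f_2 = -10x_1x_2 + 11x_1 - 4x_2^2 - 2x_2 + 99, LT = x_1x_2.

S(f_1,f_2): lcm = x_1x_2. S = 37/70x_1 - 2/5x_2^2 - 27/35x_2 + 303/70.
  leading term x_1: no divisor's leading term divides it; move 37/70x_1 to the remainder.
  leading term x_2^2: no divisor's leading term divides it; move -2/5x_2^2 to the remainder.
  leading term x_2: no divisor's leading term divides it; move -27/35x_2 to the remainder.
  leading term 1: no divisor's leading term divides it; move 303/70 to the remainder.
  remainder 37/70x_1 - 2/5x_2^2 - 27/35x_2 + 303/70 ≠ 0; add h_3 = 37/70x_1 - 2/5x_2^2 - 27/35x_2 + 303/70 to the basis.

S(f_1,h_3): lcm = x_1x_2. S = -4/7x_1 + 28/37x_2^3 + 54/37x_2^2 - 2269/259x_2 - 39/7.
  leading term x_1: subtract (-40/37)·h_3 from -4/7x_1 + 28/37x_2^3 + 54/37x_2^2 - 2269/259x_2 - 39/7 → 28/37x_2^3 + 38/37x_2^2 - 355/37x_2 - 33/37
  leading term x_2^3: no divisor's leading term divides it; move 28/37x_2^3 to the remainder.
  leading term x_2^2: no divisor's leading term divides it; move 38/37x_2^2 to the remainder.
  leading term x_2: no divisor's leading term divides it; move -355/37x_2 to the remainder.
  leading term 1: no divisor's leading term divides it; move -33/37 to the remainder.
  remainder 28/37x_2^3 + 38/37x_2^2 - 355/37x_2 - 33/37 ≠ 0; add h_4 = 28/37x_2^3 + 38/37x_2^2 - 355/37x_2 - 33/37 to the basis.

The other S-polynomials (S(f_2,h_3), S(f_1,h_4), S(f_2,h_4), S(h_3,h_4)) all reduce to 0 modulo the current basis, so we have a Gröbner basis.
Inter-reduce: drop elements whose leading term is divisible by another's, tail-reduce, and make monic.
Reduced Gröbner basis: {x_1 - 28/37x_2^2 - 54/37x_2 + 303/37, x_2^3 + 19/14x_2^2 - 355/28x_2 - 33/28}.

The lex basis is triangular: the last element involves only x_2. Solving x_2^3 + 19/14x_2^2 - 355/28x_2 - 33/28 = 0 gives x_2 ∈ {3, -61/28 - sqrt(3413)/28, -61/28 + sqrt(3413)/28}; substituting each value into the earlier elements determines the remaining variables.
  x_2 = 3: the earlier basis element becomes x_1 - 3 = 0, giving x_1 = 3 — point (3, 3).
  x_2 = -61/28 - sqrt(3413)/28: the earlier basis element becomes x_1 - 17*sqrt(3413)/259 + 1161/259 = 0, giving x_1 = -1161/259 + 17*sqrt(3413)/259 — point (-1161/259 + 17*sqrt(3413)/259, -61/28 - sqrt(3413)/28).
  x_2 = -61/28 + sqrt(3413)/28: the earlier basis element becomes x_1 + 17*sqrt(3413)/259 + 1161/259 = 0, giving x_1 = -1161/259 - 17*sqrt(3413)/259 — point (-1161/259 - 17*sqrt(3413)/259, -61/28 + sqrt(3413)/28).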